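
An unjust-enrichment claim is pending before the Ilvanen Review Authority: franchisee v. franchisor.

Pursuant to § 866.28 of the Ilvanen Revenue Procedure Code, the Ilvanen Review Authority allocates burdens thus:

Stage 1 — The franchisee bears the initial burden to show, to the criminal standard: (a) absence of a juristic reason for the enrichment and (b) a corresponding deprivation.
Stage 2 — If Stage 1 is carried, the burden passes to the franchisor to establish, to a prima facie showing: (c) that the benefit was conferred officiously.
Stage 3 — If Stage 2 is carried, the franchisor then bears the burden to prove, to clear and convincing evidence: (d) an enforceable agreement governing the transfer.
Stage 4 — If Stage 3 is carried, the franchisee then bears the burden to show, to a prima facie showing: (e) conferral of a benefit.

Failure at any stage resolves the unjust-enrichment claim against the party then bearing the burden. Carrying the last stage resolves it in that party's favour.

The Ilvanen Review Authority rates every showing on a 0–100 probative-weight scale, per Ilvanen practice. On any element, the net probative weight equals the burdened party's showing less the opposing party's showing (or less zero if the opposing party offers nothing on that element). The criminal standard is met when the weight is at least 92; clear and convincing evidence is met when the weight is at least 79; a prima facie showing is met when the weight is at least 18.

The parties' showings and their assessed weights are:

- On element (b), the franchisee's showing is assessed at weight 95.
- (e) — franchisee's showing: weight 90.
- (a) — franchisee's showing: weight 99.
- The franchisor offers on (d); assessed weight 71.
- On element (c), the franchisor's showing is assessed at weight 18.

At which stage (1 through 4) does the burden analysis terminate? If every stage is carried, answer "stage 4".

At Stage 1 the franchisee must meet the criminal standard (weight is at least 92): on (a) the weight is 99, ≥ 92, so (a) meets the standard; on (b) the weight is 95, ≥ 92, so (b) meets the standard.
  The franchisee carries Stage 1; the franchisor now bears the burden.
At Stage 2 the franchisor must meet a prima facie showing (weight is at least 18): on (c) the weight is 18, ≥ 18, so (c) meets the standard.
  Stage 2 is satisfied; the franchisor continues to bear the burden.
At Stage 3 the franchisor must meet clear and convincing evidence (weight is at least 79): on (d) the weight is 71, which does not reach 79, so (d) does not meet the standard.
  Not every element is met, so the franchisor fails to carry Stage 3.
So the franchisee prevails.

stage 3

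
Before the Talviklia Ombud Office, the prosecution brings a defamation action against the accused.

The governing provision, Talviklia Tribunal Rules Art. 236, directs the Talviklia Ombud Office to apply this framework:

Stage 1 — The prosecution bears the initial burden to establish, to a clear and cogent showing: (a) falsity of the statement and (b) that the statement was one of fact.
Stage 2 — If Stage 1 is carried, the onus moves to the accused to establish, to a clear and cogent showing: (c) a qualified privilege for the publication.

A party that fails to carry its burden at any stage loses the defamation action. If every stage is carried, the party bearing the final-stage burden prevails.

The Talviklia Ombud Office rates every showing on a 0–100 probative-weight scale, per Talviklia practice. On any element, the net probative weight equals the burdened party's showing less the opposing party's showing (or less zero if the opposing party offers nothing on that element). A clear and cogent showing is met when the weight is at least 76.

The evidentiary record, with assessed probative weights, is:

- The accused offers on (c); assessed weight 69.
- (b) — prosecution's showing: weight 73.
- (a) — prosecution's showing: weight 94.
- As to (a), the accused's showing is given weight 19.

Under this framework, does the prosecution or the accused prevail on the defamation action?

accused

Stage 1 (prosecution, a clear and cogent showing, weight is at least 76): (a) net 94−19=75 < 76 — fails; (b) 73 < 76 — fails.
  Stage 1 not carried; the prosecution fails its burden.
The accused prevails.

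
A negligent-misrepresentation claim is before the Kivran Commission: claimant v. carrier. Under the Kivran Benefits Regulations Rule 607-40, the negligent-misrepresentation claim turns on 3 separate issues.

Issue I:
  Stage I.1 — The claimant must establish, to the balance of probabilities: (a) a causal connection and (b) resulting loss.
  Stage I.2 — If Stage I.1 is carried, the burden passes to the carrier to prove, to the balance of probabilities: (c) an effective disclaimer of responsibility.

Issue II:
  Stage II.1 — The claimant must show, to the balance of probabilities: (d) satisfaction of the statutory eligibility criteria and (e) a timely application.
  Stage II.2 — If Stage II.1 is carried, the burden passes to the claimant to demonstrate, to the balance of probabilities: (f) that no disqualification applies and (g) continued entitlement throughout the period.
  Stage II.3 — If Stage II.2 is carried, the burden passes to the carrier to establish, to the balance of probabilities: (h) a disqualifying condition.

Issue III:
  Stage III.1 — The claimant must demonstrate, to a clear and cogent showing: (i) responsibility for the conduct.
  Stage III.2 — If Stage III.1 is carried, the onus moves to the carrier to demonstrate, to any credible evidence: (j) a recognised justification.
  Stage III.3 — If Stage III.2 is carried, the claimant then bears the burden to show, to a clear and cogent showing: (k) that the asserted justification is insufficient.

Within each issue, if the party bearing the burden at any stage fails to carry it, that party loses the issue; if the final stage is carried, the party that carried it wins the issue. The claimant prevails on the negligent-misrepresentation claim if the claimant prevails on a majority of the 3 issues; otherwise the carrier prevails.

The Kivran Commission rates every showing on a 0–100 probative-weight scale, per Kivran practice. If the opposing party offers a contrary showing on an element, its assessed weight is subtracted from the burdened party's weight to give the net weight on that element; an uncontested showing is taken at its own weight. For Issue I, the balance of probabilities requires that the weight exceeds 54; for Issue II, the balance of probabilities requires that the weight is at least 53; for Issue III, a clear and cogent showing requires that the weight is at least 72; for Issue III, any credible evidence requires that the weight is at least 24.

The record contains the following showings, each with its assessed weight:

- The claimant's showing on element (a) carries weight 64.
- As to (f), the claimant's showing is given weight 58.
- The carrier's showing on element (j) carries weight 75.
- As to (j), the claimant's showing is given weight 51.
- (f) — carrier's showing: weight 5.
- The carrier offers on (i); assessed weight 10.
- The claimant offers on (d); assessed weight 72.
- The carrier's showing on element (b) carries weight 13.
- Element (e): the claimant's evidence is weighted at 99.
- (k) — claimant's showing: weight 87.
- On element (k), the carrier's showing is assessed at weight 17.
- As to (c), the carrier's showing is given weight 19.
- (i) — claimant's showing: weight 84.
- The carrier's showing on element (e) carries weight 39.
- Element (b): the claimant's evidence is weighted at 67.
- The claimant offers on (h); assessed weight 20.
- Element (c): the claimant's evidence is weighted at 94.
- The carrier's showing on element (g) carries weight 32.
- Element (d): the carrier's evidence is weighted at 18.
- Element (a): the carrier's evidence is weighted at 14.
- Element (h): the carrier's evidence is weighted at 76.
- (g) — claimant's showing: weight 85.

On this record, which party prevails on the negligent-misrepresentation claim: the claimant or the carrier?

— Issue I —
Stage I.1 (claimant, the balance of probabilities, weight exceeds 54): (a) net 64−14=50 ≤ 54 — fails; (b) net 67−13=54 ≤ 54 — fails.
  Stage I.1 not carried; the claimant fails its burden.
The carrier prevails on this issue.
— Issue II —
Stage II.1 (claimant, the balance of probabilities, weight is at least 53): (d) net 72−18=54 ≥ 53 — meets; (e) net 99−39=60 ≥ 53 — meets.
  Stage II.1 is satisfied; the claimant continues to bear the burden.
Stage II.2 (claimant, the balance of probabilities, weight is at least 53): (f) net 58−5=53 ≥ 53 — meets; (g) net 85−32=53 ≥ 53 — meets.
  The claimant carries Stage II.2; the carrier now bears the burden.
Stage II.3 (carrier, the balance of probabilities, weight is at least 53): (h) net 76−20=56 ≥ 53 — meets.
  Stage II.3 carried; the final stage is satisfied.
With every stage satisfied, the carrier prevails on this issue.
— Issue III —
At Stage III.1 the claimant must meet a clear and cogent showing (weight is at least 72): on (i) the weight is 84 less the opposing 10 gives net 74, ≥ 72, so (i) meets the standard.
  All elements met. The burden passes to the carrier.
At Stage III.2 the carrier must meet any credible evidence (weight is at least 24): on (j) the weight is 75 less the opposing 51 gives net 24, ≥ 24, so (j) meets the standard.
  Stage III.2 is satisfied; the onus moves to the claimant.
At Stage III.3 the claimant must meet a clear and cogent showing (weight is at least 72): on (k) the weight is 87 less the opposing 17 gives net 70, < 72, so (k) does not meet the standard.
  Not every element is met, so the claimant fails to carry Stage III.3.
The analysis ends at Stage III.3; the carrier prevails on this issue.
Per-issue: Issue I → carrier; Issue II → carrier; Issue III → carrier. The claimant must prevail on a majority of issues; overall, the carrier prevails.

carrier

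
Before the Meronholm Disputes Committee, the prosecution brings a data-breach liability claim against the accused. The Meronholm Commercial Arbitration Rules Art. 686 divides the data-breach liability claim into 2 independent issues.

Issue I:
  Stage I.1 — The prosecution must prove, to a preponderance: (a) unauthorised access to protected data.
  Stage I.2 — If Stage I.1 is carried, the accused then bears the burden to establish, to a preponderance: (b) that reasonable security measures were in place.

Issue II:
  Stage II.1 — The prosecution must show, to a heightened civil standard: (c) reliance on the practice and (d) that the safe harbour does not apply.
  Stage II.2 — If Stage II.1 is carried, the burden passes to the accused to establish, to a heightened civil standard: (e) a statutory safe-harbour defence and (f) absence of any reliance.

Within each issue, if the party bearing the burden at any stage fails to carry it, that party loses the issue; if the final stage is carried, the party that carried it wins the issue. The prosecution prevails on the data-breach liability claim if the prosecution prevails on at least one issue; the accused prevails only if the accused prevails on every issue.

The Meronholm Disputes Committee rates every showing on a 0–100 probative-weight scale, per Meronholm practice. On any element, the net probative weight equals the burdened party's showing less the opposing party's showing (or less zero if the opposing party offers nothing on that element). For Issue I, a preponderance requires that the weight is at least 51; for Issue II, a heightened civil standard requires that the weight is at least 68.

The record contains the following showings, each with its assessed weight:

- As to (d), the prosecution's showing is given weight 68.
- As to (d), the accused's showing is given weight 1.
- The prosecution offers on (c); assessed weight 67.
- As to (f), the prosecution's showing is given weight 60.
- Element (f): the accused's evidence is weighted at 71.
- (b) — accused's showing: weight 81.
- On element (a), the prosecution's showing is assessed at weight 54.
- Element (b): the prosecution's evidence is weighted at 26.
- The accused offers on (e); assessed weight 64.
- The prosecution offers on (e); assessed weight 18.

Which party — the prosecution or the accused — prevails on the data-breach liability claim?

accused

— Issue I —
At Stage I.1 the prosecution must meet a preponderance (weight is at least 51): on (a) the weight is 54, which does reach 51, so (a) meets the standard.
  All elements met. The burden passes to the accused.
At Stage I.2 the accused must meet a preponderance (weight is at least 51): on (b) the weight is 81 less the opposing 26 gives net 55, which does reach 51, so (b) meets the standard.
  Stage I.2 carried; the final stage is satisfied.
With every stage satisfied, the accused prevails on this issue.
— Issue II —
At Stage II.1 the prosecution must meet a heightened civil standard (weight is at least 68): on (c) the weight is 67, < 68, so (c) does not meet the standard; on (d) the weight is 68 less the opposing 1 gives net 67, < 68, so (d) does not meet the standard.
  The prosecution does not carry Stage II.1.
The analysis ends at Stage II.1; the accused prevails on this issue.
Per-issue: Issue I → accused; Issue II → accused. The prosecution must prevail on at least one issue; overall, the accused prevails.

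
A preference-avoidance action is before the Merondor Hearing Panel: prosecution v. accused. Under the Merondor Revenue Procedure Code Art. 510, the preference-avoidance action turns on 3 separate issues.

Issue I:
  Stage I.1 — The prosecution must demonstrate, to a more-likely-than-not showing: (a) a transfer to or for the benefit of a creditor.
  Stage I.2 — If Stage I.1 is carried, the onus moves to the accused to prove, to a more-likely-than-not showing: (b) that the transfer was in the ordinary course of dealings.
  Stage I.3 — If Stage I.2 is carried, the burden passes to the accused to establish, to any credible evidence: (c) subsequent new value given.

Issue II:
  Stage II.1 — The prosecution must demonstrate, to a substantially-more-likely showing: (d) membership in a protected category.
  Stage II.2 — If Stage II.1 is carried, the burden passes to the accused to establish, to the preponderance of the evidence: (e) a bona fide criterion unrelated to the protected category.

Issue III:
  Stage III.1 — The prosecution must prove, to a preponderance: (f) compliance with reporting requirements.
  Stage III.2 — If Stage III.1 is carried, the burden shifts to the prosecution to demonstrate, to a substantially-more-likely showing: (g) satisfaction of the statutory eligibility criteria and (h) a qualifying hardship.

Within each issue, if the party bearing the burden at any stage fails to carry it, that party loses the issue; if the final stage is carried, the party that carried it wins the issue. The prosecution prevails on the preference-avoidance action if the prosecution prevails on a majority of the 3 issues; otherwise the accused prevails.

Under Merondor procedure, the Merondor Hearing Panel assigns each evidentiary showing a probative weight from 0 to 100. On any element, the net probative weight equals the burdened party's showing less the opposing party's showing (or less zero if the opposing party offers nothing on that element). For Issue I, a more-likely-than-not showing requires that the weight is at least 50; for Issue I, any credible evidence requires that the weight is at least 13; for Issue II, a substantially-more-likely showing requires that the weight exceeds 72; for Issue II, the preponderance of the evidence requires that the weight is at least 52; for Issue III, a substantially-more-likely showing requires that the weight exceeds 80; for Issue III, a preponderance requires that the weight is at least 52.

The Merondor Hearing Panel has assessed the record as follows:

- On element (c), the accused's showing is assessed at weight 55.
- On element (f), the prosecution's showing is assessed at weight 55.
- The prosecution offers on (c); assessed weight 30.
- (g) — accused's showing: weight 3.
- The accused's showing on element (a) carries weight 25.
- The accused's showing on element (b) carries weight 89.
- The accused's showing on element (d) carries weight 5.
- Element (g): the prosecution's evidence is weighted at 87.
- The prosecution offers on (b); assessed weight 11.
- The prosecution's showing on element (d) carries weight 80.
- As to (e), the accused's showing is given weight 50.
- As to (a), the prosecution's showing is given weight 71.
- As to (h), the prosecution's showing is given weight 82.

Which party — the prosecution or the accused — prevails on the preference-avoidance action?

prosecution

— Issue I —
Stage I.1 — burden on prosecution; standard: a more-likely-than-not showing (weight is at least 50).
    (a): 71 − 25 = 46 < 50 [not met]
  Not every element is met, so the prosecution fails to carry Stage I.1.
The accused prevails on this issue.
— Issue II —
At Stage II.1 the prosecution must meet a substantially-more-likely showing (weight exceeds 72): on (d) the weight is 80 less the opposing 5 gives net 75, > 72, so (d) meets the standard.
  Stage II.1 is satisfied; the onus moves to the accused.
At Stage II.2 the accused must meet the preponderance of the evidence (weight is at least 52): on (e) the weight is 50, < 52, so (e) does not meet the standard.
  Stage II.2 not carried; the accused fails its burden.
So the prosecution prevails on this issue.
— Issue III —
At Stage III.1 the prosecution must meet a preponderance (weight is at least 52): on (f) the weight is 55, ≥ 52, so (f) meets the standard.
  Stage III.1 is satisfied; the prosecution continues to bear the burden.
At Stage III.2 the prosecution must meet a substantially-more-likely showing (weight exceeds 80): on (g) the weight is 87 less the opposing 3 gives net 84, > 80, so (g) meets the standard; on (h) the weight is 82, > 80, so (h) meets the standard.
  All elements met at the final stage.
With every stage satisfied, the prosecution prevails on this issue.
Per-issue: Issue I → accused; Issue II → prosecution; Issue III → prosecution. The prosecution must prevail on a majority of issues; overall, the prosecution prevails.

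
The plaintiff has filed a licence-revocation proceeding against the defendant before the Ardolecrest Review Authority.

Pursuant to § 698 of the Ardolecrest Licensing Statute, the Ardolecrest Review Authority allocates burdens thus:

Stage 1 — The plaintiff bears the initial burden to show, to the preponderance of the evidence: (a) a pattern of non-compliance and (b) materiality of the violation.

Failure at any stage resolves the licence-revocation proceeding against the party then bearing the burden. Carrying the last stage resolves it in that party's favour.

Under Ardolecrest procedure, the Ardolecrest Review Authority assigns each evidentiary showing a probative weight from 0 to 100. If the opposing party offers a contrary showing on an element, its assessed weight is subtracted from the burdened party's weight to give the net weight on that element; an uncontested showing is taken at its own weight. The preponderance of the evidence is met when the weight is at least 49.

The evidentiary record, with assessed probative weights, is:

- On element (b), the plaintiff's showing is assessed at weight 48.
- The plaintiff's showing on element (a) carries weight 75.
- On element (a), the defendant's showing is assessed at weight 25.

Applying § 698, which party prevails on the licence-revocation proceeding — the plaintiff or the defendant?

Stage 1 — burden on plaintiff; standard: the preponderance of the evidence (weight is at least 49).
    (a): 75 − 25 = 50 ≥ 49 [met]
    (b): 48 < 49 [not met]
  Stage 1 not carried; the plaintiff fails its burden.
The defendant prevails.

defendant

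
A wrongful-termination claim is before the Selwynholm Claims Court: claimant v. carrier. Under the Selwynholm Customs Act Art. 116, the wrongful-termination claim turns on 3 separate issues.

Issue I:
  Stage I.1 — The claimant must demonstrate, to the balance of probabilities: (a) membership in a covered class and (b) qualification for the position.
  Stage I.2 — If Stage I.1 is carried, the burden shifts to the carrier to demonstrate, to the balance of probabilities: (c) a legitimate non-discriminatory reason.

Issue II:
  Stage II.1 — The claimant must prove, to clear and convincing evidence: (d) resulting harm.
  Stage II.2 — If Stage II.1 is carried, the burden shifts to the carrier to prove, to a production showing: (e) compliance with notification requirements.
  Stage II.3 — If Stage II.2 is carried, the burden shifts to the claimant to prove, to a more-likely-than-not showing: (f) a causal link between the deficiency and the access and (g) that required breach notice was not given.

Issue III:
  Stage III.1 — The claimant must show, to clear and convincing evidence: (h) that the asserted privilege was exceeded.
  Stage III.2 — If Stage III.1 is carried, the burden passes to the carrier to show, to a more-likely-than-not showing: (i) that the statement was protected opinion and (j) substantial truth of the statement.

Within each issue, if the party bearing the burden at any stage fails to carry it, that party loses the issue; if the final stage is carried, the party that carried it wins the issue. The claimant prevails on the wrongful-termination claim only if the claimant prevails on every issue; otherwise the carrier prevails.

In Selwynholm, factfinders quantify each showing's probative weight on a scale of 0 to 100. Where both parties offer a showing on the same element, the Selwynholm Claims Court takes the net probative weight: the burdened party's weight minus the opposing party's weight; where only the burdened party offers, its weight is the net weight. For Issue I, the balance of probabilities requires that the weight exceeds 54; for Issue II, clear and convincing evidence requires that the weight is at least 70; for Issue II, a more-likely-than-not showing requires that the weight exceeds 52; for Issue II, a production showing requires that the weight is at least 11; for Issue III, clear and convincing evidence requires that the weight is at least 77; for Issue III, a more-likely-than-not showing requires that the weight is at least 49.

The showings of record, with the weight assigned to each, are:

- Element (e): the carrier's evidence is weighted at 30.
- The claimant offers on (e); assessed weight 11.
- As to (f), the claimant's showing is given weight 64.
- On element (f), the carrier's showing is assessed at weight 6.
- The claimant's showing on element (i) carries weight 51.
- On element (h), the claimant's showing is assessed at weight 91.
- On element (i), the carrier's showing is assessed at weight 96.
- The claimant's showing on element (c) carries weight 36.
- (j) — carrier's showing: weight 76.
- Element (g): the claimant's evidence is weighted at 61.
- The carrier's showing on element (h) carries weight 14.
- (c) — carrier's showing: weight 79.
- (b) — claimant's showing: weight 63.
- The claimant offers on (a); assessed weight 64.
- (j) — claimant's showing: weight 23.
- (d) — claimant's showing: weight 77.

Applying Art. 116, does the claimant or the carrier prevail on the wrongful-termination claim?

— Issue I —
At Stage I.1 the claimant must meet the balance of probabilities (weight exceeds 54): on (a) the weight is 64, > 54, so (a) meets the standard; on (b) the weight is 63, which does exceed 54, so (b) meets the standard.
  The claimant carries Stage I.1; the carrier now bears the burden.
At Stage I.2 the carrier must meet the balance of probabilities (weight exceeds 54): on (c) the weight is 79 less the opposing 36 gives net 43, ≤ 54, so (c) does not meet the standard.
  Stage I.2 not carried; the carrier fails its burden.
The analysis ends at Stage I.2; the claimant prevails on this issue.
— Issue II —
Stage II.1 — burden on claimant; standard: clear and convincing evidence (weight is at least 70).
    (d): 77 ≥ 70 [met]
  All elements met. The burden passes to the carrier.
Stage II.2 — burden on carrier; standard: a production showing (weight is at least 11).
    (e): 30 − 11 = 19 ≥ 11 [met]
  Stage II.2 carried; the burden shifts to the claimant.
Stage II.3 — burden on claimant; standard: a more-likely-than-not showing (weight exceeds 52).
    (f): 64 − 6 = 58 > 52 [met]
    (g): 61 > 52 [met]
  The claimant carries the last stage.
With every stage satisfied, the claimant prevails on this issue.
— Issue III —
Stage III.1 (claimant, clear and convincing evidence, weight is at least 77): (h) net 91−14=77 ≥ 77 — meets.
  Stage III.1 is satisfied; the onus moves to the carrier.
Stage III.2 (carrier, a more-likely-than-not showing, weight is at least 49): (i) net 96−51=45 < 49 — fails; (j) net 76−23=53 ≥ 49 — meets.
  Stage III.2 not carried; the carrier fails its burden.
The analysis ends at Stage III.2; the claimant prevails on this issue.
Per-issue: Issue I → claimant; Issue II → claimant; Issue III → claimant. The claimant must prevail on every issue; overall, the claimant prevails.

claimant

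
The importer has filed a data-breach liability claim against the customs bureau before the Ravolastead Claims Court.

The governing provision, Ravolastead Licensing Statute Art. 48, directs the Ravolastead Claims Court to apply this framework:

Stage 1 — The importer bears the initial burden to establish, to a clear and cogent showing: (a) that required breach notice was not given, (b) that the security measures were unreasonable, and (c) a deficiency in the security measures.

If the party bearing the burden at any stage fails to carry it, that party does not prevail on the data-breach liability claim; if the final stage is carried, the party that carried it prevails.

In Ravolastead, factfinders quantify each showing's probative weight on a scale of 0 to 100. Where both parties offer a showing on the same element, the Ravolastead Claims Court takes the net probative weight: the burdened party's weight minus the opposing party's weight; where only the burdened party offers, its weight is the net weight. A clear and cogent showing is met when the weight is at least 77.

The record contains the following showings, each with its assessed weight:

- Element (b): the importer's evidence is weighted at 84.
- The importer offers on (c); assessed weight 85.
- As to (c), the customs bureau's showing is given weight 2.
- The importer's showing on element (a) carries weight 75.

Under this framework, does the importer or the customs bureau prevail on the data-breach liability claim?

Stage 1 (importer, a clear and cogent showing, weight is at least 77): (a) 75 < 77 — fails; (b) 84 ≥ 77 — meets; (c) net 85−2=83 ≥ 77 — meets.
  Stage 1 not carried; the importer fails its burden.
The analysis ends at Stage 1; the customs bureau prevails.

customs bureau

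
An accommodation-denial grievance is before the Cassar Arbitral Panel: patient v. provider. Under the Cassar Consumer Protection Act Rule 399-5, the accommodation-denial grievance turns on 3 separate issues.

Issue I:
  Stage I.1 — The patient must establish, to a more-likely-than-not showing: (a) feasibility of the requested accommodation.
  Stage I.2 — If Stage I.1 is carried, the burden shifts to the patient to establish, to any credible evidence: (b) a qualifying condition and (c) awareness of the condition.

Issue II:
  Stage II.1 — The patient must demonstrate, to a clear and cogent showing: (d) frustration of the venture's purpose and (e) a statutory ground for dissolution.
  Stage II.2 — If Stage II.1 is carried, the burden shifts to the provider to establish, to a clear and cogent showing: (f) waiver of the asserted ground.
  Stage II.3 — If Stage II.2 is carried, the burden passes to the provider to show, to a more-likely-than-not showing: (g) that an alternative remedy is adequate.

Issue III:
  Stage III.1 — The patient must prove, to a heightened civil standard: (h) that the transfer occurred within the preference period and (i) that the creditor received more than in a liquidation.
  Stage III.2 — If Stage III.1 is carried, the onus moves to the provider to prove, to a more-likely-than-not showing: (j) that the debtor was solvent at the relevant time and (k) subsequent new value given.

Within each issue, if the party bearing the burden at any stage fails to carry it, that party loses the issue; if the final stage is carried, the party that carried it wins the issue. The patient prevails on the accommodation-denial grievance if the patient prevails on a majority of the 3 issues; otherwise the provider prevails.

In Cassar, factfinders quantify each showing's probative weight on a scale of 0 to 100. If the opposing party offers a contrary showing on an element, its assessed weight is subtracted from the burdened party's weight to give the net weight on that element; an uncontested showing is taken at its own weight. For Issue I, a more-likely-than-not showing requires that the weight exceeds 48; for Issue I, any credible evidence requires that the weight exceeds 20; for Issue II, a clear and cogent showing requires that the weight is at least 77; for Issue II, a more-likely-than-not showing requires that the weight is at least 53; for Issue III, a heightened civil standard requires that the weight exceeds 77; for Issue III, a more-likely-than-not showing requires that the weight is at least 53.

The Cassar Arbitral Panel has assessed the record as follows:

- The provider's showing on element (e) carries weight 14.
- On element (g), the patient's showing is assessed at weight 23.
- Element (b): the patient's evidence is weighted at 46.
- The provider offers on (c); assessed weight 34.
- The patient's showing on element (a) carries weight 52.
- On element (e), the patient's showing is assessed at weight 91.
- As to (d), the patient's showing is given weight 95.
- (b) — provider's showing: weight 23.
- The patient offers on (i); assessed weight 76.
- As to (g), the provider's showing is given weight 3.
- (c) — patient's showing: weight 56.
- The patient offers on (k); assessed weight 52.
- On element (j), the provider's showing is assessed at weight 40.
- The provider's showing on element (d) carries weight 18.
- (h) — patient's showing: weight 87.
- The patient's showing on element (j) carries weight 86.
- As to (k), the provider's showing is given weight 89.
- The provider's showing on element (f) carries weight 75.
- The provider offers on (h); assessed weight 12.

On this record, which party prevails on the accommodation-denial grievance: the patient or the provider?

patient

— Issue I —
Stage I.1 (patient, a more-likely-than-not showing, weight exceeds 48): (a) 52 > 48 — meets.
  All elements met. The patient retains the burden for Stage I.2.
Stage I.2 (patient, any credible evidence, weight exceeds 20): (b) net 46−23=23 > 20 — meets; (c) net 56−34=22 > 20 — meets.
  All elements met at the final stage.
With every stage satisfied, the patient prevails on this issue.
— Issue II —
Stage II.1 (patient, a clear and cogent showing, weight is at least 77): (d) net 95−18=77 ≥ 77 — meets; (e) net 91−14=77 ≥ 77 — meets.
  All elements met. The burden passes to the provider.
Stage II.2 (provider, a clear and cogent showing, weight is at least 77): (f) 75 < 77 — fails.
  Not every element is met, so the provider fails to carry Stage II.2.
The patient prevails on this issue.
— Issue III —
Stage III.1 — burden on patient; standard: a heightened civil standard (weight exceeds 77).
    (h): 87 − 12 = 75 ≤ 77 [not met]
    (i): 76 ≤ 77 [not met]
  Stage III.1 not carried; the patient fails its burden.
The analysis ends at Stage III.1; the provider prevails on this issue.
Per-issue: Issue I → patient; Issue II → patient; Issue III → provider. The patient must prevail on a majority of issues; overall, the patient prevails.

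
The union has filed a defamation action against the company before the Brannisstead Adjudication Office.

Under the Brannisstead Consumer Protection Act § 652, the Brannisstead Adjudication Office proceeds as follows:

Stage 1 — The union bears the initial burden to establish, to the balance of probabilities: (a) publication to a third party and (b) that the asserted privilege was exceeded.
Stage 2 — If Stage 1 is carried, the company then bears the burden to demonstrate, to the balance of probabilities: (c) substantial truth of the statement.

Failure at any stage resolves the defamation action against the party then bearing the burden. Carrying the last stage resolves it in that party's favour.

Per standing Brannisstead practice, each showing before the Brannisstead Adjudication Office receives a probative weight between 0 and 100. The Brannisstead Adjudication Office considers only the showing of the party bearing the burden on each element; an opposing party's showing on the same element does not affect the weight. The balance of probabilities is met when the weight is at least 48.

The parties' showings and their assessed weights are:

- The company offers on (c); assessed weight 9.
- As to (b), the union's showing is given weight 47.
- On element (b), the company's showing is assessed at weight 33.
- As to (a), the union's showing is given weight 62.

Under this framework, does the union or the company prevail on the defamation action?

company

Stage 1 (union, the balance of probabilities, weight is at least 48): (a) 62 ≥ 48 — meets; (b) 47 (company's 33 disregarded) < 48 — fails.
  The union does not carry Stage 1.
The analysis ends at Stage 1; the company prevails.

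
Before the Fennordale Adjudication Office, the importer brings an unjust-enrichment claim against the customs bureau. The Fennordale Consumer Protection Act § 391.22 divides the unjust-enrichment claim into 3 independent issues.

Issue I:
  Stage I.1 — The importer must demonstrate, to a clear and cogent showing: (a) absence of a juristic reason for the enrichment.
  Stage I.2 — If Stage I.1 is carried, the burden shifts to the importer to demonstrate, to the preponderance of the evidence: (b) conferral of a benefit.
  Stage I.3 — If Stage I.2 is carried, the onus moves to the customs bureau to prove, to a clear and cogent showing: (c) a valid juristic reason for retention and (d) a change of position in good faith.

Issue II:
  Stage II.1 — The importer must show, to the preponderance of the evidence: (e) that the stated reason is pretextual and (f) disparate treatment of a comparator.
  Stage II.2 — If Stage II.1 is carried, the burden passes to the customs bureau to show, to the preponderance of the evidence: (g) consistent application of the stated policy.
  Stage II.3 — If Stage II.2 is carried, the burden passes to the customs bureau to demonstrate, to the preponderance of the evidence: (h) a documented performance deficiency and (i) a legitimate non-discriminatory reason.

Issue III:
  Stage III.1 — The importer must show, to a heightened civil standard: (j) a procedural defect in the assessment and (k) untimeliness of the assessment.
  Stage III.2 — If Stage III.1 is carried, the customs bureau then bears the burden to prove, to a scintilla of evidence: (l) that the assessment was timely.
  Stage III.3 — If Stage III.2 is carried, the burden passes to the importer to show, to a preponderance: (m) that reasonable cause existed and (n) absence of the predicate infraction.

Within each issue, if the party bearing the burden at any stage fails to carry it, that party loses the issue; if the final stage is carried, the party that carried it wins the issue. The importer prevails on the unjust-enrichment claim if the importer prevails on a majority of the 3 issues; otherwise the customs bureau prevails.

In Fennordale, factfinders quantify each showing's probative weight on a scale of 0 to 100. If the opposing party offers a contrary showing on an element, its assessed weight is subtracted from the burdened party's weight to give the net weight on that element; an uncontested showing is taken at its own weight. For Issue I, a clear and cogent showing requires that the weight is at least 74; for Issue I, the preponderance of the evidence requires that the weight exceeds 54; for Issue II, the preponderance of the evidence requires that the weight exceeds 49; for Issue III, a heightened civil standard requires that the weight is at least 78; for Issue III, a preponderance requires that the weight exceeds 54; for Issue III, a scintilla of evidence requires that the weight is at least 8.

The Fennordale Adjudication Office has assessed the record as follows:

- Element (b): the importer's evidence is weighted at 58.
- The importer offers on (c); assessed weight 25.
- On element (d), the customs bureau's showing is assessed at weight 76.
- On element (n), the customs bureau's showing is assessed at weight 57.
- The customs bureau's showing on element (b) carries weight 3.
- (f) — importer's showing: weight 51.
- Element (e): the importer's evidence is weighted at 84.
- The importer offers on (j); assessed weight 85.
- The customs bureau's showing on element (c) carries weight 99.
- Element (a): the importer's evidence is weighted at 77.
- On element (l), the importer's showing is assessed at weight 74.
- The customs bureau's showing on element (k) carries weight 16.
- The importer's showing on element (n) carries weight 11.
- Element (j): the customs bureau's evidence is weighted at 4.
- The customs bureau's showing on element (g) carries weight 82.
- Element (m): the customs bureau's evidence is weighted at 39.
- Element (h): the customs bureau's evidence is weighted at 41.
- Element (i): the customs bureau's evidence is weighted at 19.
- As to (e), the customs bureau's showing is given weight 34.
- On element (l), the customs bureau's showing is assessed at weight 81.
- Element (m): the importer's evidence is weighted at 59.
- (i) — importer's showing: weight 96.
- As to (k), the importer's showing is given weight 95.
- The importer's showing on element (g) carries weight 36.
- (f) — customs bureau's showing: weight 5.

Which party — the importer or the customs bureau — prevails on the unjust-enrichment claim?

— Issue I —
Stage I.1 (importer, a clear and cogent showing, weight is at least 74): (a) 77 ≥ 74 — meets.
  Stage I.1 is satisfied; the importer continues to bear the burden.
Stage I.2 (importer, the preponderance of the evidence, weight exceeds 54): (b) net 58−3=55 > 54 — meets.
  Stage I.2 carried; the burden shifts to the customs bureau.
Stage I.3 (customs bureau, a clear and cogent showing, weight is at least 74): (c) net 99−25=74 ≥ 74 — meets; (d) 76 ≥ 74 — meets.
  All elements met at the final stage.
All stages carried — the customs bureau prevails on this issue.
— Issue II —
Stage II.1 — burden on importer; standard: the preponderance of the evidence (weight exceeds 49).
    (e): 84 − 34 = 50 > 49 [met]
    (f): 51 − 5 = 46 ≤ 49 [not met]
  The importer does not carry Stage II.1.
The analysis ends at Stage II.1; the customs bureau prevails on this issue.
— Issue III —
At Stage III.1 the importer must meet a heightened civil standard (weight is at least 78): on (j) the weight is 85 less the opposing 4 gives net 81, which does reach 78, so (j) meets the standard; on (k) the weight is 95 less the opposing 16 gives net 79, which does reach 78, so (k) meets the standard.
  The importer carries Stage III.1; the customs bureau now bears the burden.
At Stage III.2 the customs bureau must meet a scintilla of evidence (weight is at least 8): on (l) the weight is 81 less the opposing 74 gives net 7, < 8, so (l) does not meet the standard.
  Stage III.2 not carried; the customs bureau fails its burden.
So the importer prevails on this issue.
Per-issue: Issue I → customs bureau; Issue II → customs bureau; Issue III → importer. The importer must prevail on a majority of issues; overall, the customs bureau prevails.

customs bureau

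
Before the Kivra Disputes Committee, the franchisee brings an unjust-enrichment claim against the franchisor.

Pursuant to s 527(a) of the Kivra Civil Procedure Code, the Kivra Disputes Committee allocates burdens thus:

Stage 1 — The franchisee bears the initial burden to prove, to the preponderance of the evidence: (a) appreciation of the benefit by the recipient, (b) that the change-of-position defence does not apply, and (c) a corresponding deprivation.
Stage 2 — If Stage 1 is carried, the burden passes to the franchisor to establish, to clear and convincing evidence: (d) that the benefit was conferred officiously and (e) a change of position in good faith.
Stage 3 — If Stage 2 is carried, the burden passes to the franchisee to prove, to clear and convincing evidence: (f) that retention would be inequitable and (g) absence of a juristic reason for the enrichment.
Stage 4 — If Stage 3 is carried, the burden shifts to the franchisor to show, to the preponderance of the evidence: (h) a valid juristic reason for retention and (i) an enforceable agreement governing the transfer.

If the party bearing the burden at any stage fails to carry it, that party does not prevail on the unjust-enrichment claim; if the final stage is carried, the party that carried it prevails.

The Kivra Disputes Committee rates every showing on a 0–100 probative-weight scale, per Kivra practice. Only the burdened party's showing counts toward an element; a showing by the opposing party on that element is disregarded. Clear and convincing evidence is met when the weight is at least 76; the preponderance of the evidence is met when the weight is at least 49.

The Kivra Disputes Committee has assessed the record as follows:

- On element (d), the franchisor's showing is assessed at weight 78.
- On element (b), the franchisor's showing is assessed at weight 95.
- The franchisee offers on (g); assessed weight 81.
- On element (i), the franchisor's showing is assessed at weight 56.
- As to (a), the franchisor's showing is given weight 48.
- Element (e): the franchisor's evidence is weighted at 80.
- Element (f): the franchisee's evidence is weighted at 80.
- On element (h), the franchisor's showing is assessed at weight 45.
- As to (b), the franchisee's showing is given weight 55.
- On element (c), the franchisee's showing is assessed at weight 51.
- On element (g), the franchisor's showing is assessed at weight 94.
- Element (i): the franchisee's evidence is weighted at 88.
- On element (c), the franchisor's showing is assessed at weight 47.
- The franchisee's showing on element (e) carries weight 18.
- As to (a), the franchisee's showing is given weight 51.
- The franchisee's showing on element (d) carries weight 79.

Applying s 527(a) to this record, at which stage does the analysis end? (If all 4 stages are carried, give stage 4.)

stage 4

Stage 1 — burden on franchisee; standard: the preponderance of the evidence (weight is at least 49).
    (a): 51 (franchisor's 48 disregarded) ≥ 49 [met]
    (b): 55 (franchisor's 95 disregarded) ≥ 49 [met]
    (c): 51 (franchisor's 47 disregarded) ≥ 49 [met]
  Stage 1 carried; the burden shifts to the franchisor.
Stage 2 — burden on franchisor; standard: clear and convincing evidence (weight is at least 76).
    (d): 78 (franchisee's 79 disregarded) ≥ 76 [met]
    (e): 80 (franchisee's 18 disregarded) ≥ 76 [met]
  All elements met. The burden passes to the franchisee.
Stage 3 — burden on franchisee; standard: clear and convincing evidence (weight is at least 76).
    (f): 80 ≥ 76 [met]
    (g): 81 (franchisor's 94 disregarded) ≥ 76 [met]
  The franchisee carries Stage 3; the franchisor now bears the burden.
Stage 4 — burden on franchisor; standard: the preponderance of the evidence (weight is at least 49).
    (h): 45 < 49 [not met]
    (i): 56 (franchisee's 88 disregarded) ≥ 49 [met]
  The franchisor does not carry Stage 4.
The franchisee prevails.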